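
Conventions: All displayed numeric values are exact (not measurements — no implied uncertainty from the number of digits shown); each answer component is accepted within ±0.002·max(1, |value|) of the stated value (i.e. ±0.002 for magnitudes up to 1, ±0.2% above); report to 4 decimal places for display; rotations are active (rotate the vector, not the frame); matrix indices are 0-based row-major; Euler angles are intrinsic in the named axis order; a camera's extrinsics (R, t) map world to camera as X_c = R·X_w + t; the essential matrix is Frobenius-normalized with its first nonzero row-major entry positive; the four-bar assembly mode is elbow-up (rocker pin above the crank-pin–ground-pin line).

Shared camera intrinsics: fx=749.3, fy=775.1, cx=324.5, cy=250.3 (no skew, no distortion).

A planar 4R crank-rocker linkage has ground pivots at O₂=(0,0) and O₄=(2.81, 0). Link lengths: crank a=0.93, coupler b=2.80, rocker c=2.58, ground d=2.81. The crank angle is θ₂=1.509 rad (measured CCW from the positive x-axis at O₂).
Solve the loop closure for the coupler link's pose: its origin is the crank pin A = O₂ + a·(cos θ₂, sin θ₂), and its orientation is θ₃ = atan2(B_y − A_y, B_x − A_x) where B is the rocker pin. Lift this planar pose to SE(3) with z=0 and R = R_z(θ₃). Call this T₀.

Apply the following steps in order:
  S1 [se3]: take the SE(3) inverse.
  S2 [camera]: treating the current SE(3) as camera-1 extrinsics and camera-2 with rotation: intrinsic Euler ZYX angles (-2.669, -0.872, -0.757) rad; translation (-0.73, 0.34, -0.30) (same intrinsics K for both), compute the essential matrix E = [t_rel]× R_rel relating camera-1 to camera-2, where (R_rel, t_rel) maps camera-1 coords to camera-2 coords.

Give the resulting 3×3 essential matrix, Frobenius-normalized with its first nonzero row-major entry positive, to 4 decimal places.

source (fourbar_fk): coupler pose = R=[0.8181 -0.5750 0.0000; 0.5750 0.8181 0.0000; 0.0000 0.0000 1.0000], t=(0.0574, 0.9282, 0.0000)
after S1 (invert_se3): R=[0.8181 0.5750 0.0000; -0.5750 0.8181 0.0000; 0.0000 0.0000 1.0000], t=(-0.5808, -0.7264, 0.0000)
after S2 (essential): [0.3975 -0.0172 0.2739; -0.4038 0.4979 0.0707; -0.2283 -0.3505 -0.4192]

matrix = [0.3975 -0.0172 0.2739; -0.4038 0.4979 0.0707; -0.2283 -0.3505 -0.4192]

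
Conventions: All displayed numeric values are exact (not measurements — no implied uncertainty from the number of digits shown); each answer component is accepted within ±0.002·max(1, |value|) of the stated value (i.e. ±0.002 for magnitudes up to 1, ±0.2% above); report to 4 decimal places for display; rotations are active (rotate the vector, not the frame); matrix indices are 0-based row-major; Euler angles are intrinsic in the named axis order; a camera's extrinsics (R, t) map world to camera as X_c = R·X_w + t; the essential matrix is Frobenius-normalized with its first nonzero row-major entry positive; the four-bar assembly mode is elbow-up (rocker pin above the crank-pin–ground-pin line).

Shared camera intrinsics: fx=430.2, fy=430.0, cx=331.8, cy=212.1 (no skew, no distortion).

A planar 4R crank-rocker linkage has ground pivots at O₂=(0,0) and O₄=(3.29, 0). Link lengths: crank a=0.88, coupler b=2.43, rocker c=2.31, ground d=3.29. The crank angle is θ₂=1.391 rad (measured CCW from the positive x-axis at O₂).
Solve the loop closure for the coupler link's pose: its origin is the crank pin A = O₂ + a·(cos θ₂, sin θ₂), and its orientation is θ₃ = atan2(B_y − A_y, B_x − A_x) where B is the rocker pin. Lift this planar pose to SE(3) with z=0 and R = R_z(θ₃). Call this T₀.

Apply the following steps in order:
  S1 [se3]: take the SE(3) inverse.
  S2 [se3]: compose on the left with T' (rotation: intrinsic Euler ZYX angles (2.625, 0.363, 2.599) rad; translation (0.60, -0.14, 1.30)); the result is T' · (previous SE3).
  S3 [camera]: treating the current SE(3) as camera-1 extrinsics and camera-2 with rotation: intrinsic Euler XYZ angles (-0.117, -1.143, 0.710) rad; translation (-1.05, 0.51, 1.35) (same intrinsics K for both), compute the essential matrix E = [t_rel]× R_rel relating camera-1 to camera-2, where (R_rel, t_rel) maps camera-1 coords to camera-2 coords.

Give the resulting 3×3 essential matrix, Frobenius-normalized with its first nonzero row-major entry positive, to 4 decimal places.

source (fourbar_fk): coupler pose = R=[0.8683 -0.4961 0.0000; 0.4961 0.8683 0.0000; 0.0000 0.0000 1.0000], t=(0.1574, 0.8658, 0.0000)
after S1 (invert_se3): R=[0.8683 0.4961 0.0000; -0.4961 0.8683 0.0000; 0.0000 0.0000 1.0000], t=(-0.5661, -0.6737, 0.0000)
after S2 (compose_se3): R=[-0.8365 -0.1744 0.5194; -0.0134 0.9542 0.2988; -0.5478 0.2430 -0.8006], t=(0.8826, -0.9641, 1.1758)
after S3 (essential): [0.2206 -0.5223 -0.2592; -0.3540 -0.4060 -0.0664; 0.5467 0.0227 -0.1317]

matrix = [0.2206 -0.5223 -0.2592; -0.3540 -0.4060 -0.0664; 0.5467 0.0227 -0.1317]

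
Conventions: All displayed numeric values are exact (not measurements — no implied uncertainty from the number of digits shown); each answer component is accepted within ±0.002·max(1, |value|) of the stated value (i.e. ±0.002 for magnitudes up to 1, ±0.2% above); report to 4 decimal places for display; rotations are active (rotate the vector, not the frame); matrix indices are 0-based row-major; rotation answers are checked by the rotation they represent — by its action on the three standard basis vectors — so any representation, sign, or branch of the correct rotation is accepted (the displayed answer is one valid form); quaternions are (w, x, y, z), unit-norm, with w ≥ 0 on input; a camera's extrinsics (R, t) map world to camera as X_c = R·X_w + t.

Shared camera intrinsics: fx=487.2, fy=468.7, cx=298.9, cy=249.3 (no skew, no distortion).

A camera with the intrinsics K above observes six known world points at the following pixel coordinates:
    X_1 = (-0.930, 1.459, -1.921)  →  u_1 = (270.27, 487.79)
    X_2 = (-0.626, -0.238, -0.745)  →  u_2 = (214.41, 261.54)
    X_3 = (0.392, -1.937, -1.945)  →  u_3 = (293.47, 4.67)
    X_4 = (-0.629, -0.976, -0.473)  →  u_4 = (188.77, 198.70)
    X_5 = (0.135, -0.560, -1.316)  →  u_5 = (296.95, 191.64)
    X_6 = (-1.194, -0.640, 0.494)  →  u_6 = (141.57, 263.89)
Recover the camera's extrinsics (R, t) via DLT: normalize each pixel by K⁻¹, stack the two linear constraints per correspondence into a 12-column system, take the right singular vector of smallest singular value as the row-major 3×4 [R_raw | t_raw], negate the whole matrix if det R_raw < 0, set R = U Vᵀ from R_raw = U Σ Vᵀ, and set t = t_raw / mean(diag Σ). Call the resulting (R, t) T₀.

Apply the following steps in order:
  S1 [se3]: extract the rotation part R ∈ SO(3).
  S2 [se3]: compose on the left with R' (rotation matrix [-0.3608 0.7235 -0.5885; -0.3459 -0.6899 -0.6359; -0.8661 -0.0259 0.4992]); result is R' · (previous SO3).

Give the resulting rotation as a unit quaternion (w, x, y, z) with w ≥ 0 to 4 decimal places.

rotation (quat) = (0.2838, 0.2541, 0.2911, -0.8776)

source (pnp_recover): camera pose = R=[0.9067 0.3160 -0.2795; -0.2561 0.9387 0.2307; 0.3353 -0.1376 0.9320], t=(-0.3300, 0.3501, 5.2798)
after S1 (rot_of_se3): [0.9067 0.3160 -0.2795; -0.2561 0.9387 0.2307; 0.3353 -0.1376 0.9320]
after S2 (compose_so3): [-0.7097 0.6461 -0.2808; -0.3502 -0.6694 -0.6552; -0.6113 -0.3667 0.7014]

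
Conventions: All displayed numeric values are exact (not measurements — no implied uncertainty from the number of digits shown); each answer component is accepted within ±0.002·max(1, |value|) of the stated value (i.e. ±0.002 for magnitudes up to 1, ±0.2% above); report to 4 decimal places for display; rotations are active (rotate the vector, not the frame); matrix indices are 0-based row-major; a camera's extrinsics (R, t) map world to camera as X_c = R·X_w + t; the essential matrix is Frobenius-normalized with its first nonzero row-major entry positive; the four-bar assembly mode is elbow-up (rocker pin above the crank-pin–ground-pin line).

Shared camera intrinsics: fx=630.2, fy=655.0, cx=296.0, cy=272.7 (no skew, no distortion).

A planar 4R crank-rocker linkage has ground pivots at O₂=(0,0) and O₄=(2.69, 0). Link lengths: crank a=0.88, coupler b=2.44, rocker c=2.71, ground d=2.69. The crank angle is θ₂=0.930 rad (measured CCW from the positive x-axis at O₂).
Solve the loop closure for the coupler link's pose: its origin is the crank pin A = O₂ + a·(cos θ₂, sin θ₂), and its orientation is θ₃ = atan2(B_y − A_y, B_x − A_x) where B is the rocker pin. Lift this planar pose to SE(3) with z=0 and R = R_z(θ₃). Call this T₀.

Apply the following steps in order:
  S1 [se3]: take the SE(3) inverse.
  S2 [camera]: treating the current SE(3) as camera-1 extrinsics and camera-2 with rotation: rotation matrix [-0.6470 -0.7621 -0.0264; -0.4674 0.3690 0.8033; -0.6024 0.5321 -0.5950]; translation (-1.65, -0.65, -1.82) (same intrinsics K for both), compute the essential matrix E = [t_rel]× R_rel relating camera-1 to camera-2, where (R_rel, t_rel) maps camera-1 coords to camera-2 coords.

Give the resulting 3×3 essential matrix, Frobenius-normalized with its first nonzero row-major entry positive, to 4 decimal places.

source (fourbar_fk): coupler pose = R=[0.6157 -0.7880 0.0000; 0.7880 0.6157 0.0000; 0.0000 0.0000 1.0000], t=(0.5261, 0.7054, 0.0000)
after S1 (invert_se3): R=[0.6157 0.7880 0.0000; -0.7880 0.6157 -0.0000; 0.0000 0.0000 1.0000], t=(-0.8798, -0.0198, 0.0000)
after S2 (essential): [0.0057 -0.1212 -0.4031; -0.4229 -0.4398 0.3276; 0.1444 0.3326 0.4602]

matrix = [0.0057 -0.1212 -0.4031; -0.4229 -0.4398 0.3276; 0.1444 0.3326 0.4602]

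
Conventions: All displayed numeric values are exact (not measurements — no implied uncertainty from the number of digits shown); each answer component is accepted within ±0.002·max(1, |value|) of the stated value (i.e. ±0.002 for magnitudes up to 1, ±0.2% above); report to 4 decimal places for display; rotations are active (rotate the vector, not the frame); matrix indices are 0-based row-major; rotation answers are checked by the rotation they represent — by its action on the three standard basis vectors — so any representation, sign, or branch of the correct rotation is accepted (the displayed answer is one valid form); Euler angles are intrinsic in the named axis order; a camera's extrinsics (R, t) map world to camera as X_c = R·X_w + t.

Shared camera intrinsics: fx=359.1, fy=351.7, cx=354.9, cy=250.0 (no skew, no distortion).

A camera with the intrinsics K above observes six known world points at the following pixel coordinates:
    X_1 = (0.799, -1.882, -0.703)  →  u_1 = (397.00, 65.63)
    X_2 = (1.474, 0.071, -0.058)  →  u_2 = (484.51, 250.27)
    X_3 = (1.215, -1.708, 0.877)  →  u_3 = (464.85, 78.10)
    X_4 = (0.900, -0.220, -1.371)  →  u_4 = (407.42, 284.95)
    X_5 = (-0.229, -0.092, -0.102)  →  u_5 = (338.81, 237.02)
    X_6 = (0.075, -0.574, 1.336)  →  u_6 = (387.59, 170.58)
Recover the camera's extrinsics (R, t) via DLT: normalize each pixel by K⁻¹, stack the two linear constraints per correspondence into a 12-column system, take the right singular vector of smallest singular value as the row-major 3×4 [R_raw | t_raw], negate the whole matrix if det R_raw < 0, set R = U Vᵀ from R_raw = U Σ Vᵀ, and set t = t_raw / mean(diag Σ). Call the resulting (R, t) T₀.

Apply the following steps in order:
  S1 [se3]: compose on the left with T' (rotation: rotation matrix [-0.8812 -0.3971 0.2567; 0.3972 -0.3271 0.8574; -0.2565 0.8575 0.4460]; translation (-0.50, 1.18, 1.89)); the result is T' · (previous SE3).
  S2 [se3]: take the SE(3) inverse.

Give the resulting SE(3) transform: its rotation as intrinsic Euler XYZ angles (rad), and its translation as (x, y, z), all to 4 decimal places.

source (pnp_recover): camera pose = R=[0.9369 0.1306 0.3242; 0.0231 0.9023 -0.4304; -0.3488 0.4107 0.8424], t=(0.0600, -0.1201, 4.5001)
after S1 (compose_se3): R=[-0.9243 -0.3680 0.1015; 0.0656 0.1089 0.9919; -0.3761 0.9234 -0.0765], t=(0.6500, 5.1016, 3.7786)
after S2 (invert_se3): R=[-0.9243 0.0656 -0.3761; -0.3680 0.1089 0.9234; 0.1015 0.9919 -0.0765], t=(1.6873, -3.8056, -4.8371)

rotation (euler_xyz) = (-1.6535, -0.3855, -3.0708), translation = (1.6873, -3.8056, -4.8371)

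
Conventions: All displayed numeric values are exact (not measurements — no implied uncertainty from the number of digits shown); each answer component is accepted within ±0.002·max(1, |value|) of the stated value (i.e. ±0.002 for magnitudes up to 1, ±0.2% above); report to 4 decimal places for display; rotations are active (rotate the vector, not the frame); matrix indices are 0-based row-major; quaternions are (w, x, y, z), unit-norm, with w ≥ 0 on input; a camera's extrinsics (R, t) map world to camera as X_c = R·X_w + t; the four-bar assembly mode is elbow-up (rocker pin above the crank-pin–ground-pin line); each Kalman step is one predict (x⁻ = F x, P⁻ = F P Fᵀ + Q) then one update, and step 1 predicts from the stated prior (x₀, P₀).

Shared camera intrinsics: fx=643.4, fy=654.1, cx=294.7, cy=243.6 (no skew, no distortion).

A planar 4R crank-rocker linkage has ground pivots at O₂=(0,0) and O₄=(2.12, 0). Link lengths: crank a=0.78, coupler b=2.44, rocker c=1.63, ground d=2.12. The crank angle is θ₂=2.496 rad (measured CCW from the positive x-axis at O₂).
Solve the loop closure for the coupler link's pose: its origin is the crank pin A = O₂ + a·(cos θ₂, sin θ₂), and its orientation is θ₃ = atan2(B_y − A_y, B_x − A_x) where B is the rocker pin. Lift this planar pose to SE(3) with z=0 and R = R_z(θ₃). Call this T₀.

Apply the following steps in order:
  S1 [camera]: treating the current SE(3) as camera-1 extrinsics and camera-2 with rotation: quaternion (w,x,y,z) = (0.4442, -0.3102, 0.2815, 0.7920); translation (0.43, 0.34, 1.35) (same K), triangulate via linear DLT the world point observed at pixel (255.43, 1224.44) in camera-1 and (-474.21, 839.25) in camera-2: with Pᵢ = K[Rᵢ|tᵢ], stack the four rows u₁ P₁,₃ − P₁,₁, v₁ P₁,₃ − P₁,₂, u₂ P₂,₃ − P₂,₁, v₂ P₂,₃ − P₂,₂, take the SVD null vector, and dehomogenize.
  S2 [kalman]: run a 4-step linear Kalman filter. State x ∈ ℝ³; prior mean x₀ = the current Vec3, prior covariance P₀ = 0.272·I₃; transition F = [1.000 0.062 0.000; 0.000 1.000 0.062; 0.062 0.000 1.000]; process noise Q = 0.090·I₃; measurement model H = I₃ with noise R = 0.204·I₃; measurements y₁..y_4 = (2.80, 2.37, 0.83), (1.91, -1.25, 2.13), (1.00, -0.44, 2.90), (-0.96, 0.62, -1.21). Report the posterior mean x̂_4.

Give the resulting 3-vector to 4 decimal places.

source (fourbar_fk): coupler pose = R=[0.8996 -0.4368 0.0000; 0.4368 0.8996 0.0000; 0.0000 0.0000 1.0000], t=(-0.6230, 0.4693, 0.0000)
after S1 (triangulate): (1.4041, 1.7095, 1.7475)
after S2 (kf_track): (0.3295, 0.3352, 0.6530)

result = (0.3295, 0.3352, 0.6530)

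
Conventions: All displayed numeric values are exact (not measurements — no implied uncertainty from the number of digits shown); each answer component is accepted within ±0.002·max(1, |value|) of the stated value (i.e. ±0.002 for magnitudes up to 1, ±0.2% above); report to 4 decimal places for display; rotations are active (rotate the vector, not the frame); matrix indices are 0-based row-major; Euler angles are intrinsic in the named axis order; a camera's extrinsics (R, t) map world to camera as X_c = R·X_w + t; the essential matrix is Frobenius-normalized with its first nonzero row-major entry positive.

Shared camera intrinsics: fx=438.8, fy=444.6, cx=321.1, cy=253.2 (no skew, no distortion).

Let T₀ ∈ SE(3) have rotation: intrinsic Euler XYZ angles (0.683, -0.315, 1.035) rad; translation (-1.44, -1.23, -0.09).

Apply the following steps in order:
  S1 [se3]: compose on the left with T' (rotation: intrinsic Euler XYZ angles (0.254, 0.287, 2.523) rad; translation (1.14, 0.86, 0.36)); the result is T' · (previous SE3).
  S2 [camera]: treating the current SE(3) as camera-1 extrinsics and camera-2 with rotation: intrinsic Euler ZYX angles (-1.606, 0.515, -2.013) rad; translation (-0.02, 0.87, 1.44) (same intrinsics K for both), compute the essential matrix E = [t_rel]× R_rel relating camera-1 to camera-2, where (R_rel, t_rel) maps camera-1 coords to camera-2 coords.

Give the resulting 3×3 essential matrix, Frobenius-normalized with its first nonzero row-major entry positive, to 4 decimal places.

matrix = [0.1275 0.2641 -0.3527; -0.0095 -0.6227 0.0378; 0.2072 -0.2059 -0.5612]

after S1 (compose_se3): R=[-0.5064 0.3578 0.7846; -0.3867 -0.9075 0.1643; 0.7708 -0.2202 0.5979], t=(2.9238, 1.1775, -0.1984)
after S2 (essential): [0.1275 0.2641 -0.3527; -0.0095 -0.6227 0.0378; 0.2072 -0.2059 -0.5612]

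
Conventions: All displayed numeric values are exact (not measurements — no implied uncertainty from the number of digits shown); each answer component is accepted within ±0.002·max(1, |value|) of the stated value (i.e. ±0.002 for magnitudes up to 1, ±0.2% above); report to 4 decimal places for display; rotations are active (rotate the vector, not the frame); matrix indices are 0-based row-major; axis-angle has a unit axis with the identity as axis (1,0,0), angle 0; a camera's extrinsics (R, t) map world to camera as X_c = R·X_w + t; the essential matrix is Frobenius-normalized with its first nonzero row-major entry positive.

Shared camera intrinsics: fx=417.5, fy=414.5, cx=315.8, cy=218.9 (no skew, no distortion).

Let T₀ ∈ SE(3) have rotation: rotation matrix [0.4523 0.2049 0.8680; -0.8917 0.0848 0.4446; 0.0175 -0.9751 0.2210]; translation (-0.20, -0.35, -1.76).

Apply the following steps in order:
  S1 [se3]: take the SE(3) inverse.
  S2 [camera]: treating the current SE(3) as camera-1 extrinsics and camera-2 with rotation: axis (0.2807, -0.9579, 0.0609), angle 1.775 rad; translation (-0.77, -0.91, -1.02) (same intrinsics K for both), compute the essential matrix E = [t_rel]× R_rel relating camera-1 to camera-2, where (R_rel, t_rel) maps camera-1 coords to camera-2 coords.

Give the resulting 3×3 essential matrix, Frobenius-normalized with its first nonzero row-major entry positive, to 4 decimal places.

after S1 (invert_se3): R=[0.4523 -0.8917 0.0175; 0.2049 0.0848 -0.9751; 0.8680 0.4446 0.2210], t=(-0.1908, -1.6455, 0.7182)
after S2 (essential): [0.4810 -0.0501 0.1948; 0.2416 0.5692 0.2117; 0.3689 -0.3981 0.0805]

matrix = [0.4810 -0.0501 0.1948; 0.2416 0.5692 0.2117; 0.3689 -0.3981 0.0805]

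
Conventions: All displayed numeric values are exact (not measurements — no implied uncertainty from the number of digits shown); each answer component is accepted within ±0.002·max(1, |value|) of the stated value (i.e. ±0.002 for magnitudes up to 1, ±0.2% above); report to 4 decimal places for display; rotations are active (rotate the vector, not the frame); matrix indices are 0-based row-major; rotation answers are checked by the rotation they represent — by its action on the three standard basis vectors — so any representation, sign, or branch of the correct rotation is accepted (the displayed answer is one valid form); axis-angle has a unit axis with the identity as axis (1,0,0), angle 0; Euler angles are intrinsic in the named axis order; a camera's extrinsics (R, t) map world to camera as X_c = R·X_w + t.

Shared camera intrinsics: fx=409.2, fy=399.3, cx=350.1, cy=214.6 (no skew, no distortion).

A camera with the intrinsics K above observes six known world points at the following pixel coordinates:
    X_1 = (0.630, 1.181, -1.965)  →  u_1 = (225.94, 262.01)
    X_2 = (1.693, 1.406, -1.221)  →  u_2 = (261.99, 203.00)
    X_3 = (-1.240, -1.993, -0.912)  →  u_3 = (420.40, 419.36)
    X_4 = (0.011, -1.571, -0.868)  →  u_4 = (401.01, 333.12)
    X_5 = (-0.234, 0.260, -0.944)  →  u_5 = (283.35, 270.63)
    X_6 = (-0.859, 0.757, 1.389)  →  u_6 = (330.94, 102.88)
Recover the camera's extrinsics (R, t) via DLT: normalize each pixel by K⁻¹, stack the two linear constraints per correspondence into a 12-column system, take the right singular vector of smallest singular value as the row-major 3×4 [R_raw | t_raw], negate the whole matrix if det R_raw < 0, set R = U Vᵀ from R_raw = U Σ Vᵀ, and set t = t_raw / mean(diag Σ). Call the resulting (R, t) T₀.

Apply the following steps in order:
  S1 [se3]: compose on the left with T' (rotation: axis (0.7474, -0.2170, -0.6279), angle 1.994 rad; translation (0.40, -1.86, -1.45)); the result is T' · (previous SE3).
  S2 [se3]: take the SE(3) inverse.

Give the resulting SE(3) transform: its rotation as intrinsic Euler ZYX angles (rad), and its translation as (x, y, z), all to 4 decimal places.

rotation (euler_zyx) = (-2.5866, -0.2366, 3.1299), translation = (-5.9060, 1.5448, 0.5481)

source (pnp_recover): camera pose = R=[0.2039 -0.8228 0.5305; -0.2829 -0.5683 -0.7727; 0.9372 0.0075 -0.3486], t=(-0.1300, 0.1200, 5.3597)
after S1 (compose_se3): R=[-0.8262 -0.5123 0.2344; -0.5246 0.8513 0.0114; -0.2054 -0.1136 -0.9721], t=(-4.2166, -4.4195, -0.5048)
after S2 (invert_se3): R=[-0.8262 -0.5246 -0.2054; -0.5123 0.8513 -0.1136; 0.2344 0.0114 -0.9721], t=(-5.9060, 1.5448, 0.5481)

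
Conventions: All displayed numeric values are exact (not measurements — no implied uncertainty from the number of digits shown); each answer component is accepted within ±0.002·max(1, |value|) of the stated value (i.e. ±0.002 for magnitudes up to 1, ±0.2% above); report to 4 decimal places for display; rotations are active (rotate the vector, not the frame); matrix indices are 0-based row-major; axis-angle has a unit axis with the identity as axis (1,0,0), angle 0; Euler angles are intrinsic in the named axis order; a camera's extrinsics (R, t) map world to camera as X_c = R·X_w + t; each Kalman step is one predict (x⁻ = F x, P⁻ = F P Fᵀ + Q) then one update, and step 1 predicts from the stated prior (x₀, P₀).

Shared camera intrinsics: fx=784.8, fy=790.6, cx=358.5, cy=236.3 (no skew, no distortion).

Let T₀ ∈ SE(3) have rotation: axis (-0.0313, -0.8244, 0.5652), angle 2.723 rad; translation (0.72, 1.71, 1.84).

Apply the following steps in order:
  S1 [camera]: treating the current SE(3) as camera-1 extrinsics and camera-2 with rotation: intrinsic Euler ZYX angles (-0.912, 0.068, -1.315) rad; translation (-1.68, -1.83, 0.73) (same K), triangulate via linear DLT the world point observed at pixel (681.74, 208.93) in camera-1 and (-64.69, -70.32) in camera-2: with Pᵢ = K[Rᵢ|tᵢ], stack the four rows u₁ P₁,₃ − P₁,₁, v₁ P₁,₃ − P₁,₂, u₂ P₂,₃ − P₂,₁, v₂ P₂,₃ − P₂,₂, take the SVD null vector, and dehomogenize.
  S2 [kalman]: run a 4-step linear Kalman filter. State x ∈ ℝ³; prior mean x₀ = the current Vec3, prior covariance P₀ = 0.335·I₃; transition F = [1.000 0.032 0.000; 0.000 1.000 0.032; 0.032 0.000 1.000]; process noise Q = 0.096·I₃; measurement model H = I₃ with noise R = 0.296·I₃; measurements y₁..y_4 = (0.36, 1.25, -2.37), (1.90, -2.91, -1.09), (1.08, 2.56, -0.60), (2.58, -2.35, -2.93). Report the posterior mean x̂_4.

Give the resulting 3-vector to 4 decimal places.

after S1 (triangulate): (-0.6038, -1.5700, 1.1702)
after S2 (kf_track): (1.6408, -0.8244, -1.7063)

result = (1.6408, -0.8244, -1.7063)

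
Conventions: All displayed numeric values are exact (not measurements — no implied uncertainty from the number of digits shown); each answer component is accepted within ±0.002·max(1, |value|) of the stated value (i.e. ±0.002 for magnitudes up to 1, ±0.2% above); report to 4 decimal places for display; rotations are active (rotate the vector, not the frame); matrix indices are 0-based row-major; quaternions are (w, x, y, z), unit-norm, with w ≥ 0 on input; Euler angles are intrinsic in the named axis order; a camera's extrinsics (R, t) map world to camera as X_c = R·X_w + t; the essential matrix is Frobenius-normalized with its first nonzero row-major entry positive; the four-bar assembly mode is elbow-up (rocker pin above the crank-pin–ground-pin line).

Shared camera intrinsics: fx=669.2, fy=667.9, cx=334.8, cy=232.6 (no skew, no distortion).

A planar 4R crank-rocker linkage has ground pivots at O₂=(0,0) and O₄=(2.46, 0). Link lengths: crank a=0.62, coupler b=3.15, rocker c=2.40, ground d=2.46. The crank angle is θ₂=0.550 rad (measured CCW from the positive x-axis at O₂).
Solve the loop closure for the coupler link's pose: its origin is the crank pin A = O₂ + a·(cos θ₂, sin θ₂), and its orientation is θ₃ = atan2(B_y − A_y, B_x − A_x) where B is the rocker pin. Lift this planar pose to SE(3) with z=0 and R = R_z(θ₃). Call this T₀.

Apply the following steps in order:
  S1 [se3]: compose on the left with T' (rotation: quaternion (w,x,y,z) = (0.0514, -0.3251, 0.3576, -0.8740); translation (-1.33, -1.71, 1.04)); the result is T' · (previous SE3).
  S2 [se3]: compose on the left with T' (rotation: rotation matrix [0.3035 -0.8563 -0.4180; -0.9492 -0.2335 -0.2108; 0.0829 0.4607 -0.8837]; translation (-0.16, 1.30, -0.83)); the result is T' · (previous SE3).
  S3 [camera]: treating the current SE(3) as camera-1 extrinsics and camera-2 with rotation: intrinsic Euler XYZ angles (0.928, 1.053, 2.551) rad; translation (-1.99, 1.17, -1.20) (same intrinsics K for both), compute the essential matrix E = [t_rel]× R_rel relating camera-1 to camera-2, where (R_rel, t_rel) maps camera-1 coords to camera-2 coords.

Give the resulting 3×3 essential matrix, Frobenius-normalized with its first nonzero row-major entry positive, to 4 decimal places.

matrix = [0.6423 -0.1458 0.2065; -0.0187 -0.6287 -0.3035; -0.1476 -0.0693 -0.0958]

source (fourbar_fk): coupler pose = R=[0.7653 -0.6437 0.0000; 0.6437 0.7653 0.0000; 0.0000 0.0000 1.0000], t=(0.5286, 0.3241, 0.0000)
after S1 (compose_se3): R=[-0.6913 0.3951 0.6050; -0.7223 -0.3581 -0.5916; -0.0171 -0.8460 0.5329], t=(-1.7903, -2.1199, 1.1075)
after S2 (compose_se3): R=[0.4159 0.7801 0.4674; 0.8285 -0.1130 -0.5484; -0.3750 0.6154 -0.6933], t=(0.6490, 3.2609, -2.9338)
after S3 (essential): [0.6423 -0.1458 0.2065; -0.0187 -0.6287 -0.3035; -0.1476 -0.0693 -0.0958]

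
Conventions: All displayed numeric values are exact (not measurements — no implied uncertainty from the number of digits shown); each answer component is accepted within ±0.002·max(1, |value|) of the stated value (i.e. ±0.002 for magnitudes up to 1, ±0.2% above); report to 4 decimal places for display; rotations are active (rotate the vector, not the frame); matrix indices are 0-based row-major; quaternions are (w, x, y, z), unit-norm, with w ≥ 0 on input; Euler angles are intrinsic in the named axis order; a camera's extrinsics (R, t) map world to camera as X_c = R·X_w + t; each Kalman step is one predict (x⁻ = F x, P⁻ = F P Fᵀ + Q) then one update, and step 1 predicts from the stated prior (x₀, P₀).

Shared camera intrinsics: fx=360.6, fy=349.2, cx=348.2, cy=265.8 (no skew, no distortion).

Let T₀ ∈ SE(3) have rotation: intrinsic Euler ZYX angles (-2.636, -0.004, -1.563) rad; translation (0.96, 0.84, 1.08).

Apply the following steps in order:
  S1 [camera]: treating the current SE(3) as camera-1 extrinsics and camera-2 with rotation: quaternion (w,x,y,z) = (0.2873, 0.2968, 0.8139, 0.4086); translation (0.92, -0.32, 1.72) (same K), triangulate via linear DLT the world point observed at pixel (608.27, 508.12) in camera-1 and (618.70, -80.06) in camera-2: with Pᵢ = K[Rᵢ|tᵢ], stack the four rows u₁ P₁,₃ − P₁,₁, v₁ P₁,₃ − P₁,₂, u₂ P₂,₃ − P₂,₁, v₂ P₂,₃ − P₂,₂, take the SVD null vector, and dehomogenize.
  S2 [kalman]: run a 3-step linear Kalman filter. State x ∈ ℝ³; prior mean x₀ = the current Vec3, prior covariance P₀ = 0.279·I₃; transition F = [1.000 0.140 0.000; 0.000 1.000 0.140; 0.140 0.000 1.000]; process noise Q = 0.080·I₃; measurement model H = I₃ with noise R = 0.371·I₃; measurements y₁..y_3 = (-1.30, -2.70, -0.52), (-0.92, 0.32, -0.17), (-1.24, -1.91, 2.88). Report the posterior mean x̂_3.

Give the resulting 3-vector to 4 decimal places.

after S1 (triangulate): (-0.5914, -0.8282, -0.2145)
after S2 (kf_track): (-1.1281, -1.2259, 0.7860)

result = (-1.1281, -1.2259, 0.7860)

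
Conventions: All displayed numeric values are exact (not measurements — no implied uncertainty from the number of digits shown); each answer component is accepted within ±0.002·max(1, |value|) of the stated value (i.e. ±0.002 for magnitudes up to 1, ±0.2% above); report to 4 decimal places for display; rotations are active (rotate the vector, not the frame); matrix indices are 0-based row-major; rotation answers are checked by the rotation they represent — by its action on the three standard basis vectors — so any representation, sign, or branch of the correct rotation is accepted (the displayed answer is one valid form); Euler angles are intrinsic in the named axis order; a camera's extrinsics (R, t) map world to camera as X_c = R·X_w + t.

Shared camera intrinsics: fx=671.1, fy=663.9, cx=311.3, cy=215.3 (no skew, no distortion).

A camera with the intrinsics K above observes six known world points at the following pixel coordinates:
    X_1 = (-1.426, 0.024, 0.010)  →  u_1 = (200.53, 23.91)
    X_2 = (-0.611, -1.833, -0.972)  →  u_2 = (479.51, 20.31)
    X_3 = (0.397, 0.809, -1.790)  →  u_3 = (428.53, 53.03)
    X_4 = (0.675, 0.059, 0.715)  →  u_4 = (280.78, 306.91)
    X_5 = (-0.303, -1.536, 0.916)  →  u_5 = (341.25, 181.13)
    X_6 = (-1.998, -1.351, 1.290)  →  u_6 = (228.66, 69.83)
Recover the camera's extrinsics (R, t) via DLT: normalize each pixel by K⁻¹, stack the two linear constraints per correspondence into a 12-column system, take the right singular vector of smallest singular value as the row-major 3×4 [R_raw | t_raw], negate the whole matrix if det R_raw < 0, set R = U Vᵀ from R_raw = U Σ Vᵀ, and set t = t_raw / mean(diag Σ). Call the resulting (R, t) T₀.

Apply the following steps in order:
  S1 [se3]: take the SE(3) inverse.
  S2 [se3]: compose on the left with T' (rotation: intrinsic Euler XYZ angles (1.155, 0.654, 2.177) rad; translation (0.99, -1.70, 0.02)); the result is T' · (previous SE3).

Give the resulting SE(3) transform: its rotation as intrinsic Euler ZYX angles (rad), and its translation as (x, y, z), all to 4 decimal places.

source (pnp_recover): camera pose = R=[0.4821 -0.6857 -0.5454; 0.8401 0.1851 0.5099; -0.2487 -0.7040 0.6653], t=(-0.1200, -0.2600, 4.6804)
after S1 (invert_se3): R=[0.4821 0.8401 -0.2487; -0.6857 0.1851 -0.7040; -0.5454 0.5099 0.6653], t=(1.4401, 3.2608, -3.0465)
after S2 (compose_se3): R=[-0.1026 -0.1904 0.9763; 0.8745 -0.4850 -0.0027; 0.4740 0.8535 0.2163], t=(-3.6414, -1.7085, -0.7134)

rotation (euler_zyx) = (1.6875, -0.4938, 1.3226), translation = (-3.6414, -1.7085, -0.7134)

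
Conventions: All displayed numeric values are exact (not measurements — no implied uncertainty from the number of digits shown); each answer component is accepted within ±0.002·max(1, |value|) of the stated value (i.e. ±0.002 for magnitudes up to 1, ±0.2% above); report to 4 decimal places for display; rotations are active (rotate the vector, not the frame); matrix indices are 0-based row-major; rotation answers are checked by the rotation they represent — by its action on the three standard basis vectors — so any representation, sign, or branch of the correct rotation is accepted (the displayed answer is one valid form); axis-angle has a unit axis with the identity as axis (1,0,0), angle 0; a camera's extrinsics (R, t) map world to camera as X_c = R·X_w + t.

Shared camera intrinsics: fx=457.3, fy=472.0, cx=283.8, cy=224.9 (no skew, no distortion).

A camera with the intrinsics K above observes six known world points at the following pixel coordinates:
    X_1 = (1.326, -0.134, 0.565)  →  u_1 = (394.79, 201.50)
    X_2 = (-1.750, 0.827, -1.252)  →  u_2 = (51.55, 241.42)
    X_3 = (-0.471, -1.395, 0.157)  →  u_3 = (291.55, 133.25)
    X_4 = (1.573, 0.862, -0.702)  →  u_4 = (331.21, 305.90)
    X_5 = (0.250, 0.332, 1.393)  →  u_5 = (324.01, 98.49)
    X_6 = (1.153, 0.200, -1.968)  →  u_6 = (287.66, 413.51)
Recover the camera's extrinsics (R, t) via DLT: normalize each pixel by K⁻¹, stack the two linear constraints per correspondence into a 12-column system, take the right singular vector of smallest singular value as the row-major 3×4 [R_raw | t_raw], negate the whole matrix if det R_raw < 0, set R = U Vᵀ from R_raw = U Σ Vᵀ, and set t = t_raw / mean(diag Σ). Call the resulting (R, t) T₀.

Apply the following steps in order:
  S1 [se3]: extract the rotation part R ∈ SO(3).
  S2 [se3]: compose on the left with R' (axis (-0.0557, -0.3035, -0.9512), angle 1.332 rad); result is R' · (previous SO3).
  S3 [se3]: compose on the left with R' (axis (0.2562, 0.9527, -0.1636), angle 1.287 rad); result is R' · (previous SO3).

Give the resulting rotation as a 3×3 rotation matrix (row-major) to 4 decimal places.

rotation (matrix) = ((0.5669, 0.7515, -0.3374), (-0.7468, 0.2961, -0.5955), (-0.3476, 0.5895, 0.7291))

source (pnp_recover): camera pose = R=[0.8481 -0.3782 0.3710; 0.4088 0.0217 -0.9124; 0.3370 0.9255 0.1730], t=(-0.1300, -0.2800, 4.7493)
after S1 (rot_of_se3): [0.8481 -0.3782 0.3710; 0.4088 0.0217 -0.9124; 0.3370 0.9255 0.1730]
after S2 (compose_so3): [0.5000 -0.3055 -0.8104; -0.5549 0.6053 -0.5706; 0.6649 0.7350 0.1331]
after S3 (compose_so3): [0.5669 0.7515 -0.3374; -0.7468 0.2961 -0.5955; -0.3476 0.5895 0.7291]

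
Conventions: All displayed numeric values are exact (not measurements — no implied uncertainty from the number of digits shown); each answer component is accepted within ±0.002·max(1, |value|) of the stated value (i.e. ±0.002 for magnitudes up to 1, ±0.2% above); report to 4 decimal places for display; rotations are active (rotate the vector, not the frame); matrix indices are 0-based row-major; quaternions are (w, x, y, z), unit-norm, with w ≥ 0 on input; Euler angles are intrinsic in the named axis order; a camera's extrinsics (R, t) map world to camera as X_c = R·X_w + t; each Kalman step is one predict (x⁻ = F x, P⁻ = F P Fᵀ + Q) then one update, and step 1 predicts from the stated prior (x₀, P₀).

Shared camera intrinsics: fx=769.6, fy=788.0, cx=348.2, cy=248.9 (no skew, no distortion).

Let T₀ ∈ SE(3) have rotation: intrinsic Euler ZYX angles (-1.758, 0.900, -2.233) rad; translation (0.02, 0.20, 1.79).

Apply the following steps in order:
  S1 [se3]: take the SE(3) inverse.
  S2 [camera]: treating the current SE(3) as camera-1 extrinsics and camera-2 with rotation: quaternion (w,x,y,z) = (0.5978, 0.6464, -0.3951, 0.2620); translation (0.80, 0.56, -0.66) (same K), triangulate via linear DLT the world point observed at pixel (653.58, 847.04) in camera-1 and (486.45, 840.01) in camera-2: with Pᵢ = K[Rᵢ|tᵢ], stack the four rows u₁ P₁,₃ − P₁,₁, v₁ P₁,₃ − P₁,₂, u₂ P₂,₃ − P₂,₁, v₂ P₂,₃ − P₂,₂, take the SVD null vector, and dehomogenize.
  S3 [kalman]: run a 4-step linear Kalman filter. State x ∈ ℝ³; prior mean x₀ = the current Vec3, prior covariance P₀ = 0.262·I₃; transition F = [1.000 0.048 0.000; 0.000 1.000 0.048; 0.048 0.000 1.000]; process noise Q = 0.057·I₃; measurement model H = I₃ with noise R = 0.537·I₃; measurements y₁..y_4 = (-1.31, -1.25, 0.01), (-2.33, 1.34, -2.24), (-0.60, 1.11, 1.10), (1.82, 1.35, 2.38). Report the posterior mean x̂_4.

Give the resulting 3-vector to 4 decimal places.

after S1 (invert_se3): R=[-0.1157 -0.6107 -0.7833; -0.4891 0.7214 -0.4902; 0.8645 0.3264 -0.3822], t=(1.5266, 0.7430, 0.6016)
after S2 (triangulate): (0.8691, 1.3991, -0.2319)
after S3 (kf_track): (0.1618, 1.0061, 0.5140)

result = (0.1618, 1.0061, 0.5140)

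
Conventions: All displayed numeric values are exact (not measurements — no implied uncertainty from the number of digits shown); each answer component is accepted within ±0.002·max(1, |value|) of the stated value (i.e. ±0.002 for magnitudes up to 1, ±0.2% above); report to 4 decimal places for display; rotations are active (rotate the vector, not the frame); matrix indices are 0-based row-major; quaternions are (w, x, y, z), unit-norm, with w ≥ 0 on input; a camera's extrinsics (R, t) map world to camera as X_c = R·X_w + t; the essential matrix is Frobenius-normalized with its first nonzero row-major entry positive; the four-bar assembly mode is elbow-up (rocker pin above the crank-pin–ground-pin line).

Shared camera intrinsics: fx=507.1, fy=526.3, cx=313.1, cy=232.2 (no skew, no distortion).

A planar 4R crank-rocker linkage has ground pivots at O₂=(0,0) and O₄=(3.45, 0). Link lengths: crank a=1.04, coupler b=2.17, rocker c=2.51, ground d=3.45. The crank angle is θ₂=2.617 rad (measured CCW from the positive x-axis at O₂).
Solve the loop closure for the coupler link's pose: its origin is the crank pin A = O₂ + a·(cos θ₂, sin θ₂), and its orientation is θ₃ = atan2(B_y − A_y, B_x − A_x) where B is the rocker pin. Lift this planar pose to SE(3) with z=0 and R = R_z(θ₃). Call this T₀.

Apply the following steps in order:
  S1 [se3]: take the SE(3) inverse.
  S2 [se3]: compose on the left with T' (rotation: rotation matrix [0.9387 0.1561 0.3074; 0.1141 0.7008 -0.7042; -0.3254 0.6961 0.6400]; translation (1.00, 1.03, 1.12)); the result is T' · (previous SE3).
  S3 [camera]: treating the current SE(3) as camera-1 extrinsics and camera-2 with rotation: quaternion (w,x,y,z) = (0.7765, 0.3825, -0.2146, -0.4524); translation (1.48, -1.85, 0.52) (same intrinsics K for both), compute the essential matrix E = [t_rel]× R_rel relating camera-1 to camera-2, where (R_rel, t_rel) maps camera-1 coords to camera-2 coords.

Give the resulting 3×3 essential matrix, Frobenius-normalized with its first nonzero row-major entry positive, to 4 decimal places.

source (fourbar_fk): coupler pose = R=[0.9642 -0.2652 0.0000; 0.2652 0.9642 0.0000; 0.0000 0.0000 1.0000], t=(-0.9001, 0.5209, 0.0000)
after S1 (invert_se3): R=[0.9642 0.2652 0.0000; -0.2652 0.9642 0.0000; 0.0000 0.0000 1.0000], t=(0.7298, -0.7410, 0.0000)
after S2 (compose_se3): R=[0.8637 0.3995 0.3074; -0.0759 0.7059 -0.7042; -0.4983 0.5849 0.6400], t=(1.5693, 0.5940, 0.3668)
after S3 (essential): [0.5361 -0.1126 0.3848; 0.2570 0.3002 0.0741; -0.0827 -0.6044 0.1344]

matrix = [0.5361 -0.1126 0.3848; 0.2570 0.3002 0.0741; -0.0827 -0.6044 0.1344]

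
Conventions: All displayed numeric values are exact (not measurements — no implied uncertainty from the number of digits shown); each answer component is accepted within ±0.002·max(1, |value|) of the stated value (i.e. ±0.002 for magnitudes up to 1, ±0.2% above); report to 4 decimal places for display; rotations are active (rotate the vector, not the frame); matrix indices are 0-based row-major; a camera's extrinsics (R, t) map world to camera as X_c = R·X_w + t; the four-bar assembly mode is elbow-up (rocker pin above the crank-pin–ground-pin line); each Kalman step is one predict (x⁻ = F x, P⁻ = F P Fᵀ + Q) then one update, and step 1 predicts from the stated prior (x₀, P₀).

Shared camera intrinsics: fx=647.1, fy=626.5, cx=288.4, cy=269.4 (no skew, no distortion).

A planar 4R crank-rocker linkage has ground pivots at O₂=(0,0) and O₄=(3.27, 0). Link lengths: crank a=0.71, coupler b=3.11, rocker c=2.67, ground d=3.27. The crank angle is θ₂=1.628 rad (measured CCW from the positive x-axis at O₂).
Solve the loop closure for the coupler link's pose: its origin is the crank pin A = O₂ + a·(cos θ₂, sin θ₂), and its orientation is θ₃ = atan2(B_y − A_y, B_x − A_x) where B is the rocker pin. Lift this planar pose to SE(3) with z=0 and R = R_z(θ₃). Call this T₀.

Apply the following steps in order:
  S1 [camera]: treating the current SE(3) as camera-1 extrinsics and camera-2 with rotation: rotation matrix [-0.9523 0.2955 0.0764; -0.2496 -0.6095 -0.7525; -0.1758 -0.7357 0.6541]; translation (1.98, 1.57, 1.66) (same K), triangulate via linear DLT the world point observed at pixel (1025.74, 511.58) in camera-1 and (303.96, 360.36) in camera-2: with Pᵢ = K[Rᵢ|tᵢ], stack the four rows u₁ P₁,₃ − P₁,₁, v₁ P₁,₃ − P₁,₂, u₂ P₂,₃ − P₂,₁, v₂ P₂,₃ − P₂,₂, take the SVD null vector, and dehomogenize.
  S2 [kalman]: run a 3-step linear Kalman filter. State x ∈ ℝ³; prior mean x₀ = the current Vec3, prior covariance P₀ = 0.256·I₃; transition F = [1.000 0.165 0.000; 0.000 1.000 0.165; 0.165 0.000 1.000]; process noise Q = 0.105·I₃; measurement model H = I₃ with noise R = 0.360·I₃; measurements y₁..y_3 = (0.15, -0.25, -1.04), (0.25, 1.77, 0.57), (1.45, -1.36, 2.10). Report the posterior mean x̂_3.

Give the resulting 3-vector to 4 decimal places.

result = (0.9548, -0.2039, 1.3045)

source (fourbar_fk): coupler pose = R=[0.8067 -0.5910 0.0000; 0.5910 0.8067 0.0000; 0.0000 0.0000 1.0000], t=(-0.0406, 0.7088, 0.0000)
after S1 (triangulate): (1.7466, -1.2677, 1.8584)
after S2 (kf_track): (0.9548, -0.2039, 1.3045)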